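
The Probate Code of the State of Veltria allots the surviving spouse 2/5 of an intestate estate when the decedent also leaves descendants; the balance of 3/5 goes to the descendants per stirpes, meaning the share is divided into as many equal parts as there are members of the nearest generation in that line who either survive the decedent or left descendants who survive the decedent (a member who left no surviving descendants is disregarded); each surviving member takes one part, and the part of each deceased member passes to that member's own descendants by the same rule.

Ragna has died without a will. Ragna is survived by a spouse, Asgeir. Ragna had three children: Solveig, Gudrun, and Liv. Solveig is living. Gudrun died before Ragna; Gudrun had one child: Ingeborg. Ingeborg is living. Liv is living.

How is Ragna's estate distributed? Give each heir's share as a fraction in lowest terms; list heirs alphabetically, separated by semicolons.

Asgeir 2/5; Ingeborg 1/5; Liv 1/5; Solveig 1/5

Asgeir, as surviving spouse, takes 2/5.
The remaining 3/5 passes to Ragna's descendants per stirpes.
The 3/5 is divided into 3 equal shares of 1/5 among Solveig, Gudrun, Liv.
Solveig is living and takes 1/5.
Gudrun predeceased; the 1/5 allotted to Gudrun's branch passes to Gudrun's issue by representation.
Ingeborg is the sole taker at this level and receives the full 1/5.
Liv is living and takes 1/5.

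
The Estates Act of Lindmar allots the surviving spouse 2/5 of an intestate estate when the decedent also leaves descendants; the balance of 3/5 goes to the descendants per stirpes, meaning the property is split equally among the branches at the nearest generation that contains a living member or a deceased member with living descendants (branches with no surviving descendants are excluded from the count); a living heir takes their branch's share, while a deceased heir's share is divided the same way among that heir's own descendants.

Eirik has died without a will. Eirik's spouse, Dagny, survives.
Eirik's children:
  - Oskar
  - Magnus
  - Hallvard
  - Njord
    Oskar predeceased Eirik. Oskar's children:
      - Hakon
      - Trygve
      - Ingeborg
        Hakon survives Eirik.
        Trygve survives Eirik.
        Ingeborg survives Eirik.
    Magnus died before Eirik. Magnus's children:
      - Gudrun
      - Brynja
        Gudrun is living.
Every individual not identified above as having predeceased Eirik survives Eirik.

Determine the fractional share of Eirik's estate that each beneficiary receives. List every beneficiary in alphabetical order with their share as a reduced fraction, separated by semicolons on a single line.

Brynja 3/40; Dagny 2/5; Gudrun 3/40; Hakon 1/20; Hallvard 3/20; Ingeborg 1/20; Njord 3/20; Trygve 1/20

Dagny, as surviving spouse, takes 2/5.
The remaining 3/5 passes to Eirik's descendants per stirpes.
The 3/5 is divided into 4 equal shares of 3/20 among Oskar, Magnus, Hallvard, Njord.
Oskar predeceased; the 3/20 allotted to Oskar's branch passes to Oskar's issue by representation.
The 3/20 is divided into 3 equal shares of 1/20 among Hakon, Trygve, Ingeborg.
Hakon is living and takes 1/20.
Trygve is living and takes 1/20.
Ingeborg is living and takes 1/20.
Magnus predeceased; the 3/20 allotted to Magnus's branch passes to Magnus's issue by representation.
The 3/20 is divided into 2 equal shares of 3/40 among Gudrun, Brynja.
Gudrun is living and takes 3/40.
Brynja is living and takes 3/40.
Hallvard is living and takes 3/20.
Njord is living and takes 3/20.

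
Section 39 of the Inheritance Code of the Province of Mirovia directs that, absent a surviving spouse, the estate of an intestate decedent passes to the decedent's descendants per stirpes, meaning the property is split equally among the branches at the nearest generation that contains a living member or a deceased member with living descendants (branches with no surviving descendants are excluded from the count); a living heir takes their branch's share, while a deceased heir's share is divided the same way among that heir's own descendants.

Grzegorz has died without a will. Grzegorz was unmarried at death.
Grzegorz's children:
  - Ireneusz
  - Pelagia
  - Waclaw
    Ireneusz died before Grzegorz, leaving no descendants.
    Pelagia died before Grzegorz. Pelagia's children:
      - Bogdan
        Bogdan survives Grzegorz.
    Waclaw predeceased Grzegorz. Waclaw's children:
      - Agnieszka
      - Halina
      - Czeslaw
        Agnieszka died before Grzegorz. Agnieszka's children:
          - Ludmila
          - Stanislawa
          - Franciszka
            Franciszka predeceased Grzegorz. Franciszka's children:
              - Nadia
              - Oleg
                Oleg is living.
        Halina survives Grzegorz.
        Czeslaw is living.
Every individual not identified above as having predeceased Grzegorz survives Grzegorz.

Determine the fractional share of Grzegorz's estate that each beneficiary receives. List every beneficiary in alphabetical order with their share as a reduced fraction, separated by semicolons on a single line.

Bogdan 1/2; Czeslaw 1/6; Halina 1/6; Ludmila 1/18; Nadia 1/36; Oleg 1/36; Stanislawa 1/18

There is no surviving spouse, so the entire estate passes to Grzegorz's descendants per stirpes.
Ireneusz left no surviving issue, so that branch lapses and is disregarded.
The estate is divided into 2 equal shares of 1/2 among Pelagia, Waclaw.
Pelagia predeceased; the 1/2 allotted to Pelagia's branch passes to Pelagia's issue by representation.
Bogdan is the sole taker at this level and receives the full 1/2.
Waclaw predeceased; the 1/2 allotted to Waclaw's branch passes to Waclaw's issue by representation.
The 1/2 is divided into 3 equal shares of 1/6 among Agnieszka, Halina, Czeslaw.
Agnieszka predeceased; the 1/6 allotted to Agnieszka's branch passes to Agnieszka's issue by representation.
The 1/6 is divided into 3 equal shares of 1/18 among Ludmila, Stanislawa, Franciszka.
Ludmila is living and takes 1/18.
Stanislawa is living and takes 1/18.
Franciszka predeceased; the 1/18 allotted to Franciszka's branch passes to Franciszka's issue by representation.
The 1/18 is divided into 2 equal shares of 1/36 among Nadia, Oleg.
Nadia is living and takes 1/36.
Oleg is living and takes 1/36.
Halina is living and takes 1/6.
Czeslaw is living and takes 1/6.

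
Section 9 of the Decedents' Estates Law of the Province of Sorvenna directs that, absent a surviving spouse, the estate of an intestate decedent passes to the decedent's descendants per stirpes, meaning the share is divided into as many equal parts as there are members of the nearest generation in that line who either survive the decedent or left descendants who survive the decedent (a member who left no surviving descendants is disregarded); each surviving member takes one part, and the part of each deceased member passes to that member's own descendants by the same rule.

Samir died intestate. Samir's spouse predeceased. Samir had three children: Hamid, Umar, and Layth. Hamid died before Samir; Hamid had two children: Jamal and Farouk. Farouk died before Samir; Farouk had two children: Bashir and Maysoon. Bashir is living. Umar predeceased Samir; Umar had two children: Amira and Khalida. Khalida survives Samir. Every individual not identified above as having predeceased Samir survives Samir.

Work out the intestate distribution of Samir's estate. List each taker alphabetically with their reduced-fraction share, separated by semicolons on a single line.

Amira 1/6; Bashir 1/12; Jamal 1/6; Khalida 1/6; Layth 1/3; Maysoon 1/12

There is no surviving spouse, so the entire estate passes to Samir's descendants per stirpes.
The estate is divided into 3 equal shares of 1/3 among Hamid, Umar, Layth.
Hamid predeceased; the 1/3 allotted to Hamid's branch passes to Hamid's issue by representation.
The 1/3 is divided into 2 equal shares of 1/6 among Jamal, Farouk.
Jamal is living and takes 1/6.
Farouk predeceased; the 1/6 allotted to Farouk's branch passes to Farouk's issue by representation.
The 1/6 is divided into 2 equal shares of 1/12 among Bashir, Maysoon.
Bashir is living and takes 1/12.
Maysoon is living and takes 1/12.
Umar predeceased; the 1/3 allotted to Umar's branch passes to Umar's issue by representation.
The 1/3 is divided into 2 equal shares of 1/6 among Amira, Khalida.
Amira is living and takes 1/6.
Khalida is living and takes 1/6.
Layth is living and takes 1/3.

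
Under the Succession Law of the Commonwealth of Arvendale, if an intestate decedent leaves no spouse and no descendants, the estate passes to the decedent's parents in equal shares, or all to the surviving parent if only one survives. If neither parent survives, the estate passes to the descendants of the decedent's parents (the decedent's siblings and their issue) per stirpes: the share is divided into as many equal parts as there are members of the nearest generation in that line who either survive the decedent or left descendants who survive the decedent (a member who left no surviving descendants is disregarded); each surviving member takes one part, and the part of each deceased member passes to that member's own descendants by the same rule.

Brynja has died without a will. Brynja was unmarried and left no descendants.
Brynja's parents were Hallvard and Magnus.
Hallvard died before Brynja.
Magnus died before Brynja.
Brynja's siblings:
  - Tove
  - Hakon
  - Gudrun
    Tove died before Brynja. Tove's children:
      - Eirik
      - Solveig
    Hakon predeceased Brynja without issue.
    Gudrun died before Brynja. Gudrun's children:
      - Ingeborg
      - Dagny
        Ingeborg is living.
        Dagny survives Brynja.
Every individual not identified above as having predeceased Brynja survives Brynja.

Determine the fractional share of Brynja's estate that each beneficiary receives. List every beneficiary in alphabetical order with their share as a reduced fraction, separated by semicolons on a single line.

Neither parent survives and there are no descendants, so the estate passes to Brynja's siblings and their issue per stirpes.
Hakon left no surviving issue, so that branch lapses and is disregarded.
The estate is divided into 2 equal shares of 1/2 among Tove, Gudrun.
Tove predeceased; the 1/2 allotted to Tove's branch passes to Tove's issue by representation.
The 1/2 is divided into 2 equal shares of 1/4 among Eirik, Solveig.
Eirik is living and takes 1/4.
Solveig is living and takes 1/4.
Gudrun predeceased; the 1/2 allotted to Gudrun's branch passes to Gudrun's issue by representation.
The 1/2 is divided into 2 equal shares of 1/4 among Ingeborg, Dagny.
Ingeborg is living and takes 1/4.
Dagny is living and takes 1/4.

Dagny 1/4; Eirik 1/4; Ingeborg 1/4; Solveig 1/4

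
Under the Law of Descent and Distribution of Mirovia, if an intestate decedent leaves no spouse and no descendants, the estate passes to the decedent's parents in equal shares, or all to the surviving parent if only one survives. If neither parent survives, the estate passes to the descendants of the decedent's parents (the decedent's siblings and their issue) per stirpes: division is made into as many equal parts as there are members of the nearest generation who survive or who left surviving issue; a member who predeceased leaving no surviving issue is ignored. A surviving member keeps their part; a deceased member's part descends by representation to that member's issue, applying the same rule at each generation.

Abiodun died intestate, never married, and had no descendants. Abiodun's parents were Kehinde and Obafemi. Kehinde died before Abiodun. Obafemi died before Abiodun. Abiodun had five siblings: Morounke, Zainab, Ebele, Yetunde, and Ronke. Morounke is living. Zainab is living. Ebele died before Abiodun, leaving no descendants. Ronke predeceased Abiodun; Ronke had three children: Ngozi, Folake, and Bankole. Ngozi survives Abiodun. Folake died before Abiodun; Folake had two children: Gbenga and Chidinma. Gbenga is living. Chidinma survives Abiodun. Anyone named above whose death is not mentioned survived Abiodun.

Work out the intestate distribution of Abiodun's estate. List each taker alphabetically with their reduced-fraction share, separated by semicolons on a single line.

Bankole 1/12; Chidinma 1/24; Gbenga 1/24; Morounke 1/4; Ngozi 1/12; Yetunde 1/4; Zainab 1/4

Neither parent survives and there are no descendants, so the estate passes to Abiodun's siblings and their issue per stirpes.
Ebele left no surviving issue, so that branch lapses and is disregarded.
The estate is divided into 4 equal shares of 1/4 among Morounke, Zainab, Yetunde, Ronke.
Morounke is living and takes 1/4.
Zainab is living and takes 1/4.
Yetunde is living and takes 1/4.
Ronke predeceased; the 1/4 allotted to Ronke's branch passes to Ronke's issue by representation.
The 1/4 is divided into 3 equal shares of 1/12 among Ngozi, Folake, Bankole.
Ngozi is living and takes 1/12.
Folake predeceased; the 1/12 allotted to Folake's branch passes to Folake's issue by representation.
The 1/12 is divided into 2 equal shares of 1/24 among Gbenga, Chidinma.
Gbenga is living and takes 1/24.
Chidinma is living and takes 1/24.
Bankole is living and takes 1/12.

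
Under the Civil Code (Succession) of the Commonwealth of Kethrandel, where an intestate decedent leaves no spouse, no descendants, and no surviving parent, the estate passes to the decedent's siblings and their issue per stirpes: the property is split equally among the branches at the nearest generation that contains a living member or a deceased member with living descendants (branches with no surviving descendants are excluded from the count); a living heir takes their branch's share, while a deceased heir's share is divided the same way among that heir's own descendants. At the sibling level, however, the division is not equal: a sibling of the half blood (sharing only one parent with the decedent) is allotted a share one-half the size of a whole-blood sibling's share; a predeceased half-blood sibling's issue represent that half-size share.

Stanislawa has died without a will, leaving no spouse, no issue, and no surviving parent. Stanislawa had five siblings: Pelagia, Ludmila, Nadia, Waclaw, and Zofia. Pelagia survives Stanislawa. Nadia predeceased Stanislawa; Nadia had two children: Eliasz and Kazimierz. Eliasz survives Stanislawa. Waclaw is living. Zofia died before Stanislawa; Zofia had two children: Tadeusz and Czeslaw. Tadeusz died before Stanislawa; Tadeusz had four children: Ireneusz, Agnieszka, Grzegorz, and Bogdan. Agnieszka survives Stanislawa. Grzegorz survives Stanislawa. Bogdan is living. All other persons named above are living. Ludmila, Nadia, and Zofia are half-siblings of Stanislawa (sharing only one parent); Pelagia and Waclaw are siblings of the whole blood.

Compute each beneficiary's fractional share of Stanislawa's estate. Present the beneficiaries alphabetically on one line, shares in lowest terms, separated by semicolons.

No spouse, descendants, or parent survives, so the estate passes to Stanislawa's siblings per stirpes.
Half-blood siblings count for one-half the weight of whole-blood siblings at the initial division.
Dividing 1 in proportion to weights (total weight 7/2): Pelagia (weight 1) → 2/7; Ludmila (weight 1/2) → 1/7; Nadia (weight 1/2) → 1/7; Waclaw (weight 1) → 2/7; Zofia (weight 1/2) → 1/7.
Pelagia is living and takes 2/7.
Ludmila is living and takes 1/7.
Nadia predeceased; the 1/7 allotted to Nadia's branch passes to Nadia's issue by representation.
The 1/7 is divided into 2 equal shares of 1/14 among Eliasz, Kazimierz.
Eliasz is living and takes 1/14.
Kazimierz is living and takes 1/14.
Waclaw is living and takes 2/7.
Zofia predeceased; the 1/7 allotted to Zofia's branch passes to Zofia's issue by representation.
The 1/7 is divided into 2 equal shares of 1/14 among Tadeusz, Czeslaw.
Tadeusz predeceased; the 1/14 allotted to Tadeusz's branch passes to Tadeusz's issue by representation.
The 1/14 is divided into 4 equal shares of 1/56 among Ireneusz, Agnieszka, Grzegorz, Bogdan.
Ireneusz is living and takes 1/56.
Agnieszka is living and takes 1/56.
Grzegorz is living and takes 1/56.
Bogdan is living and takes 1/56.
Czeslaw is living and takes 1/14.

Agnieszka 1/56; Bogdan 1/56; Czeslaw 1/14; Eliasz 1/14; Grzegorz 1/56; Ireneusz 1/56; Kazimierz 1/14; Ludmila 1/7; Pelagia 2/7; Waclaw 2/7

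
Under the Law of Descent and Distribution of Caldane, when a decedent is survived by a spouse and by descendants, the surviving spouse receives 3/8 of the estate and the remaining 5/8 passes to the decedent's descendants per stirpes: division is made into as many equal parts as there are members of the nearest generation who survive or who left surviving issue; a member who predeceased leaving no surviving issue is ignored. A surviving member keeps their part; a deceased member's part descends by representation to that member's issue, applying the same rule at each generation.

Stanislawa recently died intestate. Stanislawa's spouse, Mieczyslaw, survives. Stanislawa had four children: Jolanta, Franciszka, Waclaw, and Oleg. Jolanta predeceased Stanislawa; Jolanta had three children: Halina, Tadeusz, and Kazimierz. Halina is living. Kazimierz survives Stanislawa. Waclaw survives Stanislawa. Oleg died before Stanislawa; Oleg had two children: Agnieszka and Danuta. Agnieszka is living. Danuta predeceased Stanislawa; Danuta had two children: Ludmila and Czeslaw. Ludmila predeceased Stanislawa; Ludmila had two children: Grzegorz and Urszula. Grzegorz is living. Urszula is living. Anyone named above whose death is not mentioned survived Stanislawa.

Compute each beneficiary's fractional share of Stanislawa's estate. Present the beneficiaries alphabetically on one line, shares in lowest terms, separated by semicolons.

Mieczyslaw, as surviving spouse, takes 3/8.
The remaining 5/8 passes to Stanislawa's descendants per stirpes.
The 5/8 is divided into 4 equal shares of 5/32 among Jolanta, Franciszka, Waclaw, Oleg.
Jolanta predeceased; the 5/32 allotted to Jolanta's branch passes to Jolanta's issue by representation.
The 5/32 is divided into 3 equal shares of 5/96 among Halina, Tadeusz, Kazimierz.
Halina is living and takes 5/96.
Tadeusz is living and takes 5/96.
Kazimierz is living and takes 5/96.
Franciszka is living and takes 5/32.
Waclaw is living and takes 5/32.
Oleg predeceased; the 5/32 allotted to Oleg's branch passes to Oleg's issue by representation.
The 5/32 is divided into 2 equal shares of 5/64 among Agnieszka, Danuta.
Agnieszka is living and takes 5/64.
Danuta predeceased; the 5/64 allotted to Danuta's branch passes to Danuta's issue by representation.
The 5/64 is divided into 2 equal shares of 5/128 among Ludmila, Czeslaw.
Ludmila predeceased; the 5/128 allotted to Ludmila's branch passes to Ludmila's issue by representation.
The 5/128 is divided into 2 equal shares of 5/256 among Grzegorz, Urszula.
Grzegorz is living and takes 5/256.
Urszula is living and takes 5/256.
Czeslaw is living and takes 5/128.

Agnieszka 5/64; Czeslaw 5/128; Franciszka 5/32; Grzegorz 5/256; Halina 5/96; Kazimierz 5/96; Mieczyslaw 3/8; Tadeusz 5/96; Urszula 5/256; Waclaw 5/32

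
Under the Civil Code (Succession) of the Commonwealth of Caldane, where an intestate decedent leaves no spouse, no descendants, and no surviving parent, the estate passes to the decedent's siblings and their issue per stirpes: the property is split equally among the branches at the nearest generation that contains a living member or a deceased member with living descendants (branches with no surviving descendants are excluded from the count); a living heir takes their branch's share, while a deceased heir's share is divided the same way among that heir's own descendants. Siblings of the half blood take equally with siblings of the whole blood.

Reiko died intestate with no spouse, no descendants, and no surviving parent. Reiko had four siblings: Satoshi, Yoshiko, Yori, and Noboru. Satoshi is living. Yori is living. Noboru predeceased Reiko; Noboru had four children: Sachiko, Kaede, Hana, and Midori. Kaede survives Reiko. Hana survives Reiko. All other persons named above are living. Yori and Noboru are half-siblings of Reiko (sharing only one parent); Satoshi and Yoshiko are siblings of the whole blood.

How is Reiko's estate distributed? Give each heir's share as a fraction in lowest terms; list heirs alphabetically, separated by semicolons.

No spouse, descendants, or parent survives, so the estate passes to Reiko's siblings per stirpes.
Half-blood and whole-blood siblings take equally under the stated rule.
The estate is divided into 4 equal shares of 1/4 among Satoshi, Yoshiko, Yori, Noboru.
Satoshi is living and takes 1/4.
Yoshiko is living and takes 1/4.
Yori is living and takes 1/4.
Noboru predeceased; the 1/4 allotted to Noboru's branch passes to Noboru's issue by representation.
The 1/4 is divided into 4 equal shares of 1/16 among Sachiko, Kaede, Hana, Midori.
Sachiko is living and takes 1/16.
Kaede is living and takes 1/16.
Hana is living and takes 1/16.
Midori is living and takes 1/16.

Hana 1/16; Kaede 1/16; Midori 1/16; Sachiko 1/16; Satoshi 1/4; Yori 1/4; Yoshiko 1/4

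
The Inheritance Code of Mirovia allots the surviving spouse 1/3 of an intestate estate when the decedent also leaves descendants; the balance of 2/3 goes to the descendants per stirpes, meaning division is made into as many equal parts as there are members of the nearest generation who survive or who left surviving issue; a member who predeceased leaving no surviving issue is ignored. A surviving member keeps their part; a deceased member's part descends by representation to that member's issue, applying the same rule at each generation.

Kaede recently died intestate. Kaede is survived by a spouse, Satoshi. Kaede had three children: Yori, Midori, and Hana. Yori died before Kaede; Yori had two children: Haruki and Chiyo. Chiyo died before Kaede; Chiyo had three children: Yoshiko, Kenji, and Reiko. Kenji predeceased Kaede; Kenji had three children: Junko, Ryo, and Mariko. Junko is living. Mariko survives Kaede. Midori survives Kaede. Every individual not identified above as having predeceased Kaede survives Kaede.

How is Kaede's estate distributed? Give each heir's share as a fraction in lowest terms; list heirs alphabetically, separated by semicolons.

Satoshi, as surviving spouse, takes 1/3.
The remaining 2/3 passes to Kaede's descendants per stirpes.
The 2/3 is divided into 3 equal shares of 2/9 among Yori, Midori, Hana.
Yori predeceased; the 2/9 allotted to Yori's branch passes to Yori's issue by representation.
The 2/9 is divided into 2 equal shares of 1/9 among Haruki, Chiyo.
Haruki is living and takes 1/9.
Chiyo predeceased; the 1/9 allotted to Chiyo's branch passes to Chiyo's issue by representation.
The 1/9 is divided into 3 equal shares of 1/27 among Yoshiko, Kenji, Reiko.
Yoshiko is living and takes 1/27.
Kenji predeceased; the 1/27 allotted to Kenji's branch passes to Kenji's issue by representation.
The 1/27 is divided into 3 equal shares of 1/81 among Junko, Ryo, Mariko.
Junko is living and takes 1/81.
Ryo is living and takes 1/81.
Mariko is living and takes 1/81.
Reiko is living and takes 1/27.
Midori is living and takes 2/9.
Hana is living and takes 2/9.

Hana 2/9; Haruki 1/9; Junko 1/81; Mariko 1/81; Midori 2/9; Reiko 1/27; Ryo 1/81; Satoshi 1/3; Yoshiko 1/27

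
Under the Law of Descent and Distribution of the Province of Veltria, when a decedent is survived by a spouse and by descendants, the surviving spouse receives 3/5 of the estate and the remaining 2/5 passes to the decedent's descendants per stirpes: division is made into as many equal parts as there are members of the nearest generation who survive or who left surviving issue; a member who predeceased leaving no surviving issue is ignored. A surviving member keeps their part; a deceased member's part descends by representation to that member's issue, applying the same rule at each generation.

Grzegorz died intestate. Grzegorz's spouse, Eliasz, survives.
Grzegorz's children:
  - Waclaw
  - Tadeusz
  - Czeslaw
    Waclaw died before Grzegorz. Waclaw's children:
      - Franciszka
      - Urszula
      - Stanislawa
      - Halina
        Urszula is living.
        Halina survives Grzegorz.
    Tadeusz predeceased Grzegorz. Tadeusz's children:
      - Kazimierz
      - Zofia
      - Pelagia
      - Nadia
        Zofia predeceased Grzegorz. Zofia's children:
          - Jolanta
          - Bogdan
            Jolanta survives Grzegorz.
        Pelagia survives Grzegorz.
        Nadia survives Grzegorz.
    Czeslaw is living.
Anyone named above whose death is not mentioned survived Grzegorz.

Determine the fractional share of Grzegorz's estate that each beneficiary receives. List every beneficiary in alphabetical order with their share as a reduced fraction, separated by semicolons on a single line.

Bogdan 1/60; Czeslaw 2/15; Eliasz 3/5; Franciszka 1/30; Halina 1/30; Jolanta 1/60; Kazimierz 1/30; Nadia 1/30; Pelagia 1/30; Stanislawa 1/30; Urszula 1/30

Eliasz, as surviving spouse, takes 3/5.
The remaining 2/5 passes to Grzegorz's descendants per stirpes.
The 2/5 is divided into 3 equal shares of 2/15 among Waclaw, Tadeusz, Czeslaw.
Waclaw predeceased; the 2/15 allotted to Waclaw's branch passes to Waclaw's issue by representation.
The 2/15 is divided into 4 equal shares of 1/30 among Franciszka, Urszula, Stanislawa, Halina.
Franciszka is living and takes 1/30.
Urszula is living and takes 1/30.
Stanislawa is living and takes 1/30.
Halina is living and takes 1/30.
Tadeusz predeceased; the 2/15 allotted to Tadeusz's branch passes to Tadeusz's issue by representation.
The 2/15 is divided into 4 equal shares of 1/30 among Kazimierz, Zofia, Pelagia, Nadia.
Kazimierz is living and takes 1/30.
Zofia predeceased; the 1/30 allotted to Zofia's branch passes to Zofia's issue by representation.
The 1/30 is divided into 2 equal shares of 1/60 among Jolanta, Bogdan.
Jolanta is living and takes 1/60.
Bogdan is living and takes 1/60.
Pelagia is living and takes 1/30.
Nadia is living and takes 1/30.
Czeslaw is living and takes 2/15.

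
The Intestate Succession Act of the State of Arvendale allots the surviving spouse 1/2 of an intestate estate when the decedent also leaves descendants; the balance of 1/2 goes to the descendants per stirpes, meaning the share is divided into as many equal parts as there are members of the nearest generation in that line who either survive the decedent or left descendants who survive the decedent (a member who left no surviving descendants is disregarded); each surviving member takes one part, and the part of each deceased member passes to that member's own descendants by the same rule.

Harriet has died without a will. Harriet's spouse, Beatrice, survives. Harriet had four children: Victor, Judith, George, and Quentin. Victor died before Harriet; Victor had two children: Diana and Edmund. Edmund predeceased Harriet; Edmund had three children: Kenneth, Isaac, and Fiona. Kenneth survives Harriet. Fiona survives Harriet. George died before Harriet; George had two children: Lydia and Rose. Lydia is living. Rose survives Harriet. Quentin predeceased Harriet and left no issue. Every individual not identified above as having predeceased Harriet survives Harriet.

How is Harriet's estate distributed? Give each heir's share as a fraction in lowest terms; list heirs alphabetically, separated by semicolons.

Beatrice 1/2; Diana 1/12; Fiona 1/36; Isaac 1/36; Judith 1/6; Kenneth 1/36; Lydia 1/12; Rose 1/12

Beatrice, as surviving spouse, takes 1/2.
The remaining 1/2 passes to Harriet's descendants per stirpes.
Quentin left no surviving issue, so that branch lapses and is disregarded.
The 1/2 is divided into 3 equal shares of 1/6 among Victor, Judith, George.
Victor predeceased; the 1/6 allotted to Victor's branch passes to Victor's issue by representation.
The 1/6 is divided into 2 equal shares of 1/12 among Diana, Edmund.
Diana is living and takes 1/12.
Edmund predeceased; the 1/12 allotted to Edmund's branch passes to Edmund's issue by representation.
The 1/12 is divided into 3 equal shares of 1/36 among Kenneth, Isaac, Fiona.
Kenneth is living and takes 1/36.
Isaac is living and takes 1/36.
Fiona is living and takes 1/36.
Judith is living and takes 1/6.
George predeceased; the 1/6 allotted to George's branch passes to George's issue by representation.
The 1/6 is divided into 2 equal shares of 1/12 among Lydia, Rose.
Lydia is living and takes 1/12.
Rose is living and takes 1/12.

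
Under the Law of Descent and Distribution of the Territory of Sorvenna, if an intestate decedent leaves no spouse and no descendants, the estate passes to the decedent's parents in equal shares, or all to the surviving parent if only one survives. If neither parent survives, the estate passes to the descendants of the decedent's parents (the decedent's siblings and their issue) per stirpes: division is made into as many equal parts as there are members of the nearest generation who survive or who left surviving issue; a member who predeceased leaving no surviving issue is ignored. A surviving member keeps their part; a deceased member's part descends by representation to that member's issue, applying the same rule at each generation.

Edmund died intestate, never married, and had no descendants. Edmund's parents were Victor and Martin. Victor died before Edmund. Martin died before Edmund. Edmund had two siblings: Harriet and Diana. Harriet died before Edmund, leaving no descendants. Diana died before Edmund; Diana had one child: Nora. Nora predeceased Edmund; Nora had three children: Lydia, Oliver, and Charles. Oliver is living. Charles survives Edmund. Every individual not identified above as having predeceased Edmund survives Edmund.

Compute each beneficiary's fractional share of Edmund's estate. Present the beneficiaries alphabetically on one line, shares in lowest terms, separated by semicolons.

Neither parent survives and there are no descendants, so the estate passes to Edmund's siblings and their issue per stirpes.
Harriet left no surviving issue, so that branch lapses and is disregarded.
Diana's line is the sole branch at this level, so the full 1 passes to Diana's issue by representation.
Nora's line is the sole branch at this level, so the full 1 passes to Nora's issue by representation.
The estate is divided into 3 equal shares of 1/3 among Lydia, Oliver, Charles.
Lydia is living and takes 1/3.
Oliver is living and takes 1/3.
Charles is living and takes 1/3.

Charles 1/3; Lydia 1/3; Oliver 1/3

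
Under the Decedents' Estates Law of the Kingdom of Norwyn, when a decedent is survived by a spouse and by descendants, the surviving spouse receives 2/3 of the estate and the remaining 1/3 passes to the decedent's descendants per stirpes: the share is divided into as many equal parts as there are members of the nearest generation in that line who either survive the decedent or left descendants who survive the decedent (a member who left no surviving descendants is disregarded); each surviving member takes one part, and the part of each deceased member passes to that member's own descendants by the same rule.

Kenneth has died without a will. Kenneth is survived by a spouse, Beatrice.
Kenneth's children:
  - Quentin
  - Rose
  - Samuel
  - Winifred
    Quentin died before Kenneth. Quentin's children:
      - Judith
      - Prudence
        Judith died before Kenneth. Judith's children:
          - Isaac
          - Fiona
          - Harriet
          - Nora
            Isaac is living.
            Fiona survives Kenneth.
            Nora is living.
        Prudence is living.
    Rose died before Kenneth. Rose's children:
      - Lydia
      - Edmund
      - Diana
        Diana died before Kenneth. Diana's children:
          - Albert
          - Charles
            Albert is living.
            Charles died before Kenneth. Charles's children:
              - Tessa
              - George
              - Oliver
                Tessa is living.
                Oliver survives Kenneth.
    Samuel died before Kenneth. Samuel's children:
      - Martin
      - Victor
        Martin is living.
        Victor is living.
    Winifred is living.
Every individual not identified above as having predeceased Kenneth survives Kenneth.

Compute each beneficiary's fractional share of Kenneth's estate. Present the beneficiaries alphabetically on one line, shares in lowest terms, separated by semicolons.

Albert 1/72; Beatrice 2/3; Edmund 1/36; Fiona 1/96; George 1/216; Harriet 1/96; Isaac 1/96; Lydia 1/36; Martin 1/24; Nora 1/96; Oliver 1/216; Prudence 1/24; Tessa 1/216; Victor 1/24; Winifred 1/12

Beatrice, as surviving spouse, takes 2/3.
The remaining 1/3 passes to Kenneth's descendants per stirpes.
The 1/3 is divided into 4 equal shares of 1/12 among Quentin, Rose, Samuel, Winifred.
Quentin predeceased; the 1/12 allotted to Quentin's branch passes to Quentin's issue by representation.
The 1/12 is divided into 2 equal shares of 1/24 among Judith, Prudence.
Judith predeceased; the 1/24 allotted to Judith's branch passes to Judith's issue by representation.
The 1/24 is divided into 4 equal shares of 1/96 among Isaac, Fiona, Harriet, Nora.
Isaac is living and takes 1/96.
Fiona is living and takes 1/96.
Harriet is living and takes 1/96.
Nora is living and takes 1/96.
Prudence is living and takes 1/24.
Rose predeceased; the 1/12 allotted to Rose's branch passes to Rose's issue by representation.
The 1/12 is divided into 3 equal shares of 1/36 among Lydia, Edmund, Diana.
Lydia is living and takes 1/36.
Edmund is living and takes 1/36.
Diana predeceased; the 1/36 allotted to Diana's branch passes to Diana's issue by representation.
The 1/36 is divided into 2 equal shares of 1/72 among Albert, Charles.
Albert is living and takes 1/72.
Charles predeceased; the 1/72 allotted to Charles's branch passes to Charles's issue by representation.
The 1/72 is divided into 3 equal shares of 1/216 among Tessa, George, Oliver.
Tessa is living and takes 1/216.
George is living and takes 1/216.
Oliver is living and takes 1/216.
Samuel predeceased; the 1/12 allotted to Samuel's branch passes to Samuel's issue by representation.
The 1/12 is divided into 2 equal shares of 1/24 among Martin, Victor.
Martin is living and takes 1/24.
Victor is living and takes 1/24.
Winifred is living and takes 1/12.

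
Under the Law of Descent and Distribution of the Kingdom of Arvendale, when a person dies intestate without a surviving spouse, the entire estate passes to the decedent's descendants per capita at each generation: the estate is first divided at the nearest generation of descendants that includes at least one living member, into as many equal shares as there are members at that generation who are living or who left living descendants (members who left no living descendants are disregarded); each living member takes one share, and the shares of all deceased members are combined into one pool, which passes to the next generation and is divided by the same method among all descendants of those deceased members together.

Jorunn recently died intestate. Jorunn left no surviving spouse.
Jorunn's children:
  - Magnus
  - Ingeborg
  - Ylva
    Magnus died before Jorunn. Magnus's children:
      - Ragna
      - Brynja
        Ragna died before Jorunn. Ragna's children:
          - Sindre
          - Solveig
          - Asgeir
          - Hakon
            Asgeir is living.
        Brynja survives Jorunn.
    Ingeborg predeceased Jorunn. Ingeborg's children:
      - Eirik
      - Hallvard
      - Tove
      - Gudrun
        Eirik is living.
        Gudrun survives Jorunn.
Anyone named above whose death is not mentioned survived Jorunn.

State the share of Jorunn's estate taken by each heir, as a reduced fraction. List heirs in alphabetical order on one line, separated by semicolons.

There is no surviving spouse, so the entire estate passes to Jorunn's descendants per capita at each generation.
At generation 1 (Magnus, Ingeborg, Ylva) there are 3 shares of (1)/3 = 1/3 each.
Living: Ylva — each takes 1/3.
Deceased: Magnus and Ingeborg. Their combined 2/3 is pooled and carried to generation 2.
At generation 2 (Ragna, Brynja, Eirik, Hallvard, Tove, Gudrun) there are 6 shares of (2/3)/6 = 1/9 each.
Living: Brynja, Eirik, Hallvard, Tove, and Gudrun — each takes 1/9.
Deceased: Ragna. That 1/9 share is carried to generation 3.
At generation 3 (Sindre, Solveig, Asgeir, Hakon) there are 4 shares of (1/9)/4 = 1/36 each.
Living: Sindre, Solveig, Asgeir, and Hakon — each takes 1/36.

Asgeir 1/36; Brynja 1/9; Eirik 1/9; Gudrun 1/9; Hakon 1/36; Hallvard 1/9; Sindre 1/36; Solveig 1/36; Tove 1/9; Ylva 1/3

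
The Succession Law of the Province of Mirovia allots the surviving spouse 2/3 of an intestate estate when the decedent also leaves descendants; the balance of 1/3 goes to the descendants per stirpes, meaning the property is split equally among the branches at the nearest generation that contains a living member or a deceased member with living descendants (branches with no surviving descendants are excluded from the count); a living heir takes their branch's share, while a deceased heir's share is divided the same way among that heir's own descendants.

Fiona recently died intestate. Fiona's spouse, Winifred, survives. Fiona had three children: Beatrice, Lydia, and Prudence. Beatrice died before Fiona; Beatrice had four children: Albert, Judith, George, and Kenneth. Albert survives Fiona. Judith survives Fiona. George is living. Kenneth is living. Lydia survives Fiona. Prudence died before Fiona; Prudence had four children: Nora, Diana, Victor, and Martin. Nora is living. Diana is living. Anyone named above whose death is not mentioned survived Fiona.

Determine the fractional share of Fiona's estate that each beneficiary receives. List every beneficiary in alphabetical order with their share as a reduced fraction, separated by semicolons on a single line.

Albert 1/36; Diana 1/36; George 1/36; Judith 1/36; Kenneth 1/36; Lydia 1/9; Martin 1/36; Nora 1/36; Victor 1/36; Winifred 2/3

Winifred, as surviving spouse, takes 2/3.
The remaining 1/3 passes to Fiona's descendants per stirpes.
The 1/3 is divided into 3 equal shares of 1/9 among Beatrice, Lydia, Prudence.
Beatrice predeceased; the 1/9 allotted to Beatrice's branch passes to Beatrice's issue by representation.
The 1/9 is divided into 4 equal shares of 1/36 among Albert, Judith, George, Kenneth.
Albert is living and takes 1/36.
Judith is living and takes 1/36.
George is living and takes 1/36.
Kenneth is living and takes 1/36.
Lydia is living and takes 1/9.
Prudence predeceased; the 1/9 allotted to Prudence's branch passes to Prudence's issue by representation.
The 1/9 is divided into 4 equal shares of 1/36 among Nora, Diana, Victor, Martin.
Nora is living and takes 1/36.
Diana is living and takes 1/36.
Victor is living and takes 1/36.
Martin is living and takes 1/36.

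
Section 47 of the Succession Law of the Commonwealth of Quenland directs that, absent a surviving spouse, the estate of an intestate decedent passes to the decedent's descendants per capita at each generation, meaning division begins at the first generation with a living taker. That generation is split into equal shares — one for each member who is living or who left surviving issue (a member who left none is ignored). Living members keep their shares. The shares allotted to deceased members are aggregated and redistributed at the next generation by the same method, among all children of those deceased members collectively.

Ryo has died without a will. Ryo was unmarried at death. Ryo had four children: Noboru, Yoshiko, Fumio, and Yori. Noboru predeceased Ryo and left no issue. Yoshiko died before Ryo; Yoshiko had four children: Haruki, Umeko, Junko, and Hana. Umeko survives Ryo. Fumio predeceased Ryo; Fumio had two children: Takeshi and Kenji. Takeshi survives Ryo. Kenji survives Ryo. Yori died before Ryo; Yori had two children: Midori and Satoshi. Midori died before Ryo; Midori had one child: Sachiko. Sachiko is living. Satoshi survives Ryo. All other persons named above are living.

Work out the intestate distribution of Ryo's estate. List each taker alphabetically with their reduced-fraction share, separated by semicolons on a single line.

There is no surviving spouse, so the entire estate passes to Ryo's descendants per capita at each generation.
No one at generation 1 (Yoshiko, Fumio, Yori) is living; moving to the next generation.
At generation 2 (Haruki, Umeko, Junko, Hana, Takeshi, Kenji, Midori, Satoshi) there are 8 shares of (1)/8 = 1/8 each.
Living: Haruki, Umeko, Junko, Hana, Takeshi, Kenji, and Satoshi — each takes 1/8.
Deceased: Midori. That 1/8 share is carried to generation 3.
At generation 3 (Sachiko) there are 1 shares of (1/8)/1 = 1/8 each.
Living: Sachiko — each takes 1/8.

Hana 1/8; Haruki 1/8; Junko 1/8; Kenji 1/8; Sachiko 1/8; Satoshi 1/8; Takeshi 1/8; Umeko 1/8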